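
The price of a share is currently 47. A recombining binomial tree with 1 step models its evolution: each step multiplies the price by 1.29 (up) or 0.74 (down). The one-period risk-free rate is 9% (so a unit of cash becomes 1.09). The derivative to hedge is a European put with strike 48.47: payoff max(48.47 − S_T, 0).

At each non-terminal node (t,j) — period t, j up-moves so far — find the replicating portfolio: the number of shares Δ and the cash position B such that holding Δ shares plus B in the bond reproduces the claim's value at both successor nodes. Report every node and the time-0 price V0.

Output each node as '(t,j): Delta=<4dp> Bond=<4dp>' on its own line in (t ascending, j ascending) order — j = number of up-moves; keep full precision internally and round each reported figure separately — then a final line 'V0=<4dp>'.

(0,0): Delta=-0.5296 Bond=29.4580
V0=4.5671

The replicating-portfolio and risk-neutral prices coincide; use p* = (1.09−0.74)/(1.29−0.74) = 0.6364 for the latter.
Terminal payoffs: V(1,0)=13.6900, V(1,1)=0.0000
(0,0): S=47.0000. Δ = (V_up−V_dn)/(S_up−S_dn) = (0.0000−13.6900)/(60.6300−34.7800) = -0.5296. V = [p*·0.0000 + (1−p*)·13.6900]/1.09 = 4.5671. B = V − Δ·S = 29.4580.
Each (Δ,B) replicates both successor values, so the strategy is self-financing and V0 is arbitrage-free.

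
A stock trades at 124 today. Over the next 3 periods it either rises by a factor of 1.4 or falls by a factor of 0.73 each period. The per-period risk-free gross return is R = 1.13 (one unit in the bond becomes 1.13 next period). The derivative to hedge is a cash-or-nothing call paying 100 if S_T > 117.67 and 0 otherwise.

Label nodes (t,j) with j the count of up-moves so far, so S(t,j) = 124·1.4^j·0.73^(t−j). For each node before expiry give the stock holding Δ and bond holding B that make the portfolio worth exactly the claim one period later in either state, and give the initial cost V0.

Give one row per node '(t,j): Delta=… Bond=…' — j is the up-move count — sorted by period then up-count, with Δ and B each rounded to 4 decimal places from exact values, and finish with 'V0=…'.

No-arbitrage ⇒ martingale measure with p* = (R−d)/(u−d) = 0.5970.
Payoff layer (t=3): V(3,0)=0.0000, V(3,1)=0.0000, V(3,2)=100.0000, V(3,3)=100.0000
  t=2,j=0: stock 66.0796 → up 92.5114 (V=0.0000), down 48.2381 (V=0.0000). Price 0.0000; hedge Δ=0.0000, bond B=0.0000.
  t=2,j=1: stock 126.7280 → up 177.4192 (V=100.0000), down 92.5114 (V=0.0000). Price 52.8332; hedge Δ=1.1777, bond B=-96.4206.
  t=2,j=2: stock 243.0400 → up 340.2560 (V=100.0000), down 177.4192 (V=100.0000). Price 88.4956; hedge Δ=0.0000, bond B=88.4956.
  t=1,j=0: stock 90.5200 → up 126.7280 (V=52.8332), down 66.0796 (V=0.0000). Price 27.9134; hedge Δ=0.8711, bond B=-50.9420.
  t=1,j=1: stock 173.6000 → up 243.0400 (V=88.4956), down 126.7280 (V=52.8332). Price 65.5966; hedge Δ=0.3066, bond B=12.3691.
  t=0,j=0: stock 124.0000 → up 173.6000 (V=65.5966), down 90.5200 (V=27.9134). Price 44.6114; hedge Δ=0.4536, bond B=-11.6321.
Check: Δ(0,0)·S0 + B(0,0) = 44.6114 = V0.

(0,0): Delta=0.4536 Bond=-11.6321
(1,0): Delta=0.8711 Bond=-50.9420
(1,1): Delta=0.3066 Bond=12.3691
(2,0): Delta=0.0000 Bond=0.0000
(2,1): Delta=1.1777 Bond=-96.4206
(2,2): Delta=0.0000 Bond=88.4956
V0=44.6114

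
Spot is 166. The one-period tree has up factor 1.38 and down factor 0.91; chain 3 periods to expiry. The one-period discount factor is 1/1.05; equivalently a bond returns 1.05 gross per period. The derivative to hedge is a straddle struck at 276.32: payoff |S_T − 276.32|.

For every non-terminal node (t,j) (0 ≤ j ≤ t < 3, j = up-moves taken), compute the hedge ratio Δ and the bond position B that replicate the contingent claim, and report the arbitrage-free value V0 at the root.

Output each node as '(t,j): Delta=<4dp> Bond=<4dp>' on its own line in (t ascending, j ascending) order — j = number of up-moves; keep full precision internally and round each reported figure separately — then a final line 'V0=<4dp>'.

Under the risk-neutral measure, an up-move has probability p* = (R−d)/(u−d) = 0.2979 and values discount at R = 1.05.
At expiry t=3: V(3,0)=151.2272, V(3,1)=86.6189, V(3,2)=11.3587, V(3,3)=159.9400
(2,0): S=137.4646. Δ = (V_up−V_dn)/(S_up−S_dn) = (86.6189−151.2272)/(189.7011−125.0928) = -1.0000. V = [p*·86.6189 + (1−p*)·151.2272]/1.05 = 125.6973. B = V − Δ·S = 263.1619.
(2,1): S=208.4628. Δ = (V_up−V_dn)/(S_up−S_dn) = (11.3587−86.6189)/(287.6787−189.7011) = -0.7681. V = [p*·11.3587 + (1−p*)·86.6189]/1.05 = 61.1437. B = V − Δ·S = 221.2718.
(2,2): S=316.1304. Δ = (V_up−V_dn)/(S_up−S_dn) = (159.9400−11.3587)/(436.2600−287.6787) = 1.0000. V = [p*·159.9400 + (1−p*)·11.3587]/1.05 = 52.9685. B = V − Δ·S = -263.1619.
(1,0): S=151.0600. Δ = (V_up−V_dn)/(S_up−S_dn) = (61.1437−125.6973)/(208.4628−137.4646) = -0.9092. V = [p*·61.1437 + (1−p*)·125.6973]/1.05 = 101.3986. B = V − Δ·S = 238.7467.
(1,1): S=229.0800. Δ = (V_up−V_dn)/(S_up−S_dn) = (52.9685−61.1437)/(316.1304−208.4628) = -0.0759. V = [p*·52.9685 + (1−p*)·61.1437]/1.05 = 55.9129. B = V − Δ·S = 73.3070.
(0,0): S=166.0000. Δ = (V_up−V_dn)/(S_up−S_dn) = (55.9129−101.3986)/(229.0800−151.0600) = -0.5830. V = [p*·55.9129 + (1−p*)·101.3986]/1.05 = 83.6664. B = V − Δ·S = 180.4446.
The time-0 hedge costs 83.6664, which is the no-arbitrage price.

(0,0): Delta=-0.5830 Bond=180.4446
(1,0): Delta=-0.9092 Bond=238.7467
(1,1): Delta=-0.0759 Bond=73.3070
(2,0): Delta=-1.0000 Bond=263.1619
(2,1): Delta=-0.7681 Bond=221.2718
(2,2): Delta=1.0000 Bond=-263.1619
V0=83.6664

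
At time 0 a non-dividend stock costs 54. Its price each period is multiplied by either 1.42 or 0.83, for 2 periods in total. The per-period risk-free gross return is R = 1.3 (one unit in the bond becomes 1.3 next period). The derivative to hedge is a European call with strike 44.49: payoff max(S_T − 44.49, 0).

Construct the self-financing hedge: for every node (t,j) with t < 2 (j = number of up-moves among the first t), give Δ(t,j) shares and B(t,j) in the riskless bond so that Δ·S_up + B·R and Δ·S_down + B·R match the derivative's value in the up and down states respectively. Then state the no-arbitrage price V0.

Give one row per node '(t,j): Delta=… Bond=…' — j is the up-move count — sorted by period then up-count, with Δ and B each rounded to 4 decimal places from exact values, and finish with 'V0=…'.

(0,0): Delta=0.9642 Bond=-24.2140
(1,0): Delta=0.7243 Bond=-20.7277
(1,1): Delta=1.0000 Bond=-34.2231
V0=27.8530

No-arbitrage ⇒ martingale measure with p* = (R−d)/(u−d) = 0.7966.
Payoff layer (t=2): V(2,0)=0.0000, V(2,1)=19.1544, V(2,2)=64.3956
(1,0): S=44.8200. Δ = (V_up−V_dn)/(S_up−S_dn) = (19.1544−0.0000)/(63.6444−37.2006) = 0.7243. V = [p*·19.1544 + (1−p*)·0.0000]/1.3 = 11.7374. B = V − Δ·S = -20.7277.
(1,1): S=76.6800. Δ = (V_up−V_dn)/(S_up−S_dn) = (64.3956−19.1544)/(108.8856−63.6444) = 1.0000. V = [p*·64.3956 + (1−p*)·19.1544]/1.3 = 42.4569. B = V − Δ·S = -34.2231.
(0,0): S=54.0000. Δ = (V_up−V_dn)/(S_up−S_dn) = (42.4569−11.7374)/(76.6800−44.8200) = 0.9642. V = [p*·42.4569 + (1−p*)·11.7374]/1.3 = 27.8530. B = V − Δ·S = -24.2140.
Each (Δ,B) replicates both successor values, so the strategy is self-financing and V0 is arbitrage-free.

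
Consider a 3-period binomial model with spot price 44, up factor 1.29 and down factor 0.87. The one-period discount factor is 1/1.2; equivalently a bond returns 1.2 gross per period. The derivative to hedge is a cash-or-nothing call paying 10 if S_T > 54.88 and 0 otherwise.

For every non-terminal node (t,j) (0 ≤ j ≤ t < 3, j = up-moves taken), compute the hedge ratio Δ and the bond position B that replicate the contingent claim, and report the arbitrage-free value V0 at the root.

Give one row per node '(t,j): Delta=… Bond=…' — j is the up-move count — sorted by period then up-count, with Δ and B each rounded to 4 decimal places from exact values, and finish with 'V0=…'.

Under the risk-neutral measure, an up-move has probability p* = (R−d)/(u−d) = 0.7857 and values discount at R = 1.2.
Terminal payoffs: V(3,0)=0.0000, V(3,1)=0.0000, V(3,2)=10.0000, V(3,3)=10.0000
Node (2,0) S=33.3036: V=(p*·0.0000+(1−p*)·0.0000)/1.2=0.0000; Δ=(0.0000−0.0000)/(42.9616−28.9741)=0.0000; B=V−Δ·S=0.0000
Node (2,1) S=49.3812: V=(p*·10.0000+(1−p*)·0.0000)/1.2=6.5476; Δ=(10.0000−0.0000)/(63.7017−42.9616)=0.4822; B=V−Δ·S=-17.2619
Node (2,2) S=73.2204: V=(p*·10.0000+(1−p*)·10.0000)/1.2=8.3333; Δ=(10.0000−10.0000)/(94.4543−63.7017)=0.0000; B=V−Δ·S=8.3333
Node (1,0) S=38.2800: V=(p*·6.5476+(1−p*)·0.0000)/1.2=4.2871; Δ=(6.5476−0.0000)/(49.3812−33.3036)=0.4073; B=V−Δ·S=-11.3024
Node (1,1) S=56.7600: V=(p*·8.3333+(1−p*)·6.5476)/1.2=6.6256; Δ=(8.3333−6.5476)/(73.2204−49.3812)=0.0749; B=V−Δ·S=2.3739
Node (0,0) S=44.0000: V=(p*·6.6256+(1−p*)·4.2871)/1.2=5.1037; Δ=(6.6256−4.2871)/(56.7600−38.2800)=0.1265; B=V−Δ·S=-0.4640
The time-0 hedge costs 5.1037, which is the no-arbitrage price.

(0,0): Delta=0.1265 Bond=-0.4640
(1,0): Delta=0.4073 Bond=-11.3024
(1,1): Delta=0.0749 Bond=2.3739
(2,0): Delta=0.0000 Bond=0.0000
(2,1): Delta=0.4822 Bond=-17.2619
(2,2): Delta=0.0000 Bond=8.3333
V0=5.1037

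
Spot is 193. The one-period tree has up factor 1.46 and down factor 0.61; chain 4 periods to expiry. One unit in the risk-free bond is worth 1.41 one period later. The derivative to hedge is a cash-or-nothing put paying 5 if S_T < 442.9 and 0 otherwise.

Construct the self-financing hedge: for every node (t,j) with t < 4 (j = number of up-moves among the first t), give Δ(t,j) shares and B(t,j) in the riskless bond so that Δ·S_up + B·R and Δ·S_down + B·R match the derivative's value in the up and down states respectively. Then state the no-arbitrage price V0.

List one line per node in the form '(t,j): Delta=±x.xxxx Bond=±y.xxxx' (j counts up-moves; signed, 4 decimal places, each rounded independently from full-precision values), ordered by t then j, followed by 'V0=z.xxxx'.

Under the risk-neutral measure, an up-move has probability p* = (R−d)/(u−d) = 0.9412 and values discount at R = 1.41.
At expiry t=4: V(4,0)=5.0000, V(4,1)=5.0000, V(4,2)=5.0000, V(4,3)=5.0000, V(4,4)=0.0000
(3,0): S=43.8073. Δ = (V_up−V_dn)/(S_up−S_dn) = (5.0000−5.0000)/(63.9587−26.7225) = 0.0000. V = [p*·5.0000 + (1−p*)·5.0000]/1.41 = 3.5461. B = V − Δ·S = 3.5461.
(3,1): S=104.8503. Δ = (V_up−V_dn)/(S_up−S_dn) = (5.0000−5.0000)/(153.0815−63.9587) = 0.0000. V = [p*·5.0000 + (1−p*)·5.0000]/1.41 = 3.5461. B = V − Δ·S = 3.5461.
(3,2): S=250.9533. Δ = (V_up−V_dn)/(S_up−S_dn) = (5.0000−5.0000)/(366.3918−153.0815) = 0.0000. V = [p*·5.0000 + (1−p*)·5.0000]/1.41 = 3.5461. B = V − Δ·S = 3.5461.
(3,3): S=600.6422. Δ = (V_up−V_dn)/(S_up−S_dn) = (0.0000−5.0000)/(876.9377−366.3918) = -0.0098. V = [p*·0.0000 + (1−p*)·5.0000]/1.41 = 0.2086. B = V − Δ·S = 6.0909.
(2,0): S=71.8153. Δ = (V_up−V_dn)/(S_up−S_dn) = (3.5461−3.5461)/(104.8503−43.8073) = 0.0000. V = [p*·3.5461 + (1−p*)·3.5461]/1.41 = 2.5150. B = V − Δ·S = 2.5150.
(2,1): S=171.8858. Δ = (V_up−V_dn)/(S_up−S_dn) = (3.5461−3.5461)/(250.9533−104.8503) = 0.0000. V = [p*·3.5461 + (1−p*)·3.5461]/1.41 = 2.5150. B = V − Δ·S = 2.5150.
(2,2): S=411.3988. Δ = (V_up−V_dn)/(S_up−S_dn) = (0.2086−3.5461)/(600.6422−250.9533) = -0.0095. V = [p*·0.2086 + (1−p*)·3.5461]/1.41 = 0.2872. B = V − Δ·S = 4.2137.
(1,0): S=117.7300. Δ = (V_up−V_dn)/(S_up−S_dn) = (2.5150−2.5150)/(171.8858−71.8153) = 0.0000. V = [p*·2.5150 + (1−p*)·2.5150]/1.41 = 1.7837. B = V − Δ·S = 1.7837.
(1,1): S=281.7800. Δ = (V_up−V_dn)/(S_up−S_dn) = (0.2872−2.5150)/(411.3988−171.8858) = -0.0093. V = [p*·0.2872 + (1−p*)·2.5150]/1.41 = 0.2966. B = V − Δ·S = 2.9175.
(0,0): S=193.0000. Δ = (V_up−V_dn)/(S_up−S_dn) = (0.2966−1.7837)/(281.7800−117.7300) = -0.0091. V = [p*·0.2966 + (1−p*)·1.7837]/1.41 = 0.2724. B = V − Δ·S = 2.0219.
Check: Δ(0,0)·S0 + B(0,0) = 0.2724 = V0.

(0,0): Delta=-0.0091 Bond=2.0219
(1,0): Delta=0.0000 Bond=1.7837
(1,1): Delta=-0.0093 Bond=2.9175
(2,0): Delta=0.0000 Bond=2.5150
(2,1): Delta=0.0000 Bond=2.5150
(2,2): Delta=-0.0095 Bond=4.2137
(3,0): Delta=0.0000 Bond=3.5461
(3,1): Delta=0.0000 Bond=3.5461
(3,2): Delta=0.0000 Bond=3.5461
(3,3): Delta=-0.0098 Bond=6.0909
V0=0.2724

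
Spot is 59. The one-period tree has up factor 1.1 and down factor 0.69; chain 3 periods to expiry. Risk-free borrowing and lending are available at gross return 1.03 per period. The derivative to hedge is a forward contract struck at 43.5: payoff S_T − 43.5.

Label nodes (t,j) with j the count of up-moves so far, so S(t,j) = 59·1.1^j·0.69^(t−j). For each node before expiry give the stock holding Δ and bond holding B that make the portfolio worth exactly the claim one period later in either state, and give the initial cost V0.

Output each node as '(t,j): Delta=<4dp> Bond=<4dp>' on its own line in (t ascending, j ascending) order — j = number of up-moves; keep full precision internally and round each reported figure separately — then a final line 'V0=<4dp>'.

Under the risk-neutral measure, an up-move has probability p* = (R−d)/(u−d) = 0.8293 and values discount at R = 1.03.
At expiry t=3: V(3,0)=-24.1180, V(3,1)=-12.6011, V(3,2)=5.7591, V(3,3)=35.0290
(2,0): S=28.0899. Δ = (V_up−V_dn)/(S_up−S_dn) = (-12.6011−-24.1180)/(30.8989−19.3820) = 1.0000. V = [p*·-12.6011 + (1−p*)·-24.1180]/1.03 = -14.1431. B = V − Δ·S = -42.2330.
(2,1): S=44.7810. Δ = (V_up−V_dn)/(S_up−S_dn) = (5.7591−-12.6011)/(49.2591−30.8989) = 1.0000. V = [p*·5.7591 + (1−p*)·-12.6011]/1.03 = 2.5480. B = V − Δ·S = -42.2330.
(2,2): S=71.3900. Δ = (V_up−V_dn)/(S_up−S_dn) = (35.0290−5.7591)/(78.5290−49.2591) = 1.0000. V = [p*·35.0290 + (1−p*)·5.7591]/1.03 = 29.1570. B = V − Δ·S = -42.2330.
(1,0): S=40.7100. Δ = (V_up−V_dn)/(S_up−S_dn) = (2.5480−-14.1431)/(44.7810−28.0899) = 1.0000. V = [p*·2.5480 + (1−p*)·-14.1431]/1.03 = -0.2929. B = V − Δ·S = -41.0029.
(1,1): S=64.9000. Δ = (V_up−V_dn)/(S_up−S_dn) = (29.1570−2.5480)/(71.3900−44.7810) = 1.0000. V = [p*·29.1570 + (1−p*)·2.5480]/1.03 = 23.8971. B = V − Δ·S = -41.0029.
(0,0): S=59.0000. Δ = (V_up−V_dn)/(S_up−S_dn) = (23.8971−-0.2929)/(64.9000−40.7100) = 1.0000. V = [p*·23.8971 + (1−p*)·-0.2929]/1.03 = 19.1913. B = V − Δ·S = -39.8087.
Root portfolio cost Δ·59+B reproduces V0=19.1913.

(0,0): Delta=1.0000 Bond=-39.8087
(1,0): Delta=1.0000 Bond=-41.0029
(1,1): Delta=1.0000 Bond=-41.0029
(2,0): Delta=1.0000 Bond=-42.2330
(2,1): Delta=1.0000 Bond=-42.2330
(2,2): Delta=1.0000 Bond=-42.2330
V0=19.1913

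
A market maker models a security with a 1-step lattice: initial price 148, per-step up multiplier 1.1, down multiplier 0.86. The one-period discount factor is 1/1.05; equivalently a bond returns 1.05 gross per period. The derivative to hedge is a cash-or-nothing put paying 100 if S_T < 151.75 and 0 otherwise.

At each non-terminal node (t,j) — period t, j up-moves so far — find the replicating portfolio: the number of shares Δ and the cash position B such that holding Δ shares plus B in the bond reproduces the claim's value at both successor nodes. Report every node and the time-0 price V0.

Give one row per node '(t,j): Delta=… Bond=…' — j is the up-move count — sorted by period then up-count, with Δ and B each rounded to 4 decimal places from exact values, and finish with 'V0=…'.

(0,0): Delta=-2.8153 Bond=436.5079
V0=19.8413

Since d<R<u, set p* = (R−d)/(u−d) = 0.7917; price each node as the discounted p*-expectation of its children.
Payoff layer (t=1): V(1,0)=100.0000, V(1,1)=0.0000
  t=0,j=0: stock 148.0000 → up 162.8000 (V=0.0000), down 127.2800 (V=100.0000). Price 19.8413; hedge Δ=-2.8153, bond B=436.5079.
Root portfolio cost Δ·148+B reproduces V0=19.8413.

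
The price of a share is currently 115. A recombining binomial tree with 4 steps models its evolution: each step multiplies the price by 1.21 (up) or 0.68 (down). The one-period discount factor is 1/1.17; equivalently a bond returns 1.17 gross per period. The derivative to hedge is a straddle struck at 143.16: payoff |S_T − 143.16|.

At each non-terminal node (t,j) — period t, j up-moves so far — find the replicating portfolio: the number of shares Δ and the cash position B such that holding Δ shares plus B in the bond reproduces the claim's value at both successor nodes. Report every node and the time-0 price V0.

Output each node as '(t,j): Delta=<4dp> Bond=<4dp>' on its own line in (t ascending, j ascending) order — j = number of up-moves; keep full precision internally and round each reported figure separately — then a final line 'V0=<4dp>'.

(0,0): Delta=0.6733 Bond=-35.4439
(1,0): Delta=-1.0000 Bond=89.3849
(1,1): Delta=0.7501 Bond=-52.1514
(2,0): Delta=-1.0000 Bond=104.5803
(2,1): Delta=-1.0000 Bond=104.5803
(2,2): Delta=0.8304 Bond=-74.5353
(3,0): Delta=-1.0000 Bond=122.3590
(3,1): Delta=-1.0000 Bond=122.3590
(3,2): Delta=-1.0000 Bond=122.3590
(3,3): Delta=0.9144 Bond=-104.3136
V0=41.9888

No-arbitrage ⇒ martingale measure with p* = (R−d)/(u−d) = 0.9245.
Terminal values V(4,·): V(4,0)=118.5714, V(4,1)=99.4068, V(4,2)=65.3050, V(4,3)=4.6239, V(4,4)=103.3527
  t=3,j=0: stock 36.1597 → up 43.7532 (V=99.4068), down 24.5886 (V=118.5714). Price 86.1993; hedge Δ=-1.0000, bond B=122.3590.
  t=3,j=1: stock 64.3430 → up 77.8550 (V=65.3050), down 43.7532 (V=99.4068). Price 58.0160; hedge Δ=-1.0000, bond B=122.3590.
  t=3,j=2: stock 114.4926 → up 138.5361 (V=4.6239), down 77.8550 (V=65.3050). Price 7.8664; hedge Δ=-1.0000, bond B=122.3590.
  t=3,j=3: stock 203.7295 → up 246.5127 (V=103.3527), down 138.5361 (V=4.6239). Price 81.9671; hedge Δ=0.9144, bond B=-104.3136.
  t=2,j=0: stock 53.1760 → up 64.3430 (V=58.0160), down 36.1597 (V=86.1993). Price 51.4043; hedge Δ=-1.0000, bond B=104.5803.
  t=2,j=1: stock 94.6220 → up 114.4926 (V=7.8664), down 64.3430 (V=58.0160). Price 9.9583; hedge Δ=-1.0000, bond B=104.5803.
  t=2,j=2: stock 168.3715 → up 203.7295 (V=81.9671), down 114.4926 (V=7.8664). Price 65.2774; hedge Δ=0.8304, bond B=-74.5353.
  t=1,j=0: stock 78.2000 → up 94.6220 (V=9.9583), down 53.1760 (V=51.4043). Price 11.1849; hedge Δ=-1.0000, bond B=89.3849.
  t=1,j=1: stock 139.1500 → up 168.3715 (V=65.2774), down 94.6220 (V=9.9583). Price 52.2243; hedge Δ=0.7501, bond B=-52.1514.
  t=0,j=0: stock 115.0000 → up 139.1500 (V=52.2243), down 78.2000 (V=11.1849). Price 41.9888; hedge Δ=0.6733, bond B=-35.4439.
Self-financing check: at every node Δ·S+B equals the discounted successor values.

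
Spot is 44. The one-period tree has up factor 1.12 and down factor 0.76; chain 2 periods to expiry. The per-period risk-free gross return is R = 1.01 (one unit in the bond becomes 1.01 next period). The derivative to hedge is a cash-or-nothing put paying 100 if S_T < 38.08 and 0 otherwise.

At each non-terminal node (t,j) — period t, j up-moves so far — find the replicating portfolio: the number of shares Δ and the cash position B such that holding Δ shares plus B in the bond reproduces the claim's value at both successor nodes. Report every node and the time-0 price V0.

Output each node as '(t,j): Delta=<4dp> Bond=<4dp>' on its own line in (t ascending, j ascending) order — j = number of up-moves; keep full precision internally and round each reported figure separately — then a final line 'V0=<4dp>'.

Since d<R<u, set p* = (R−d)/(u−d) = 0.6944; price each node as the discounted p*-expectation of its children.
Terminal payoffs: V(2,0)=100.0000, V(2,1)=100.0000, V(2,2)=0.0000
Node (1,0) S=33.4400: V=(p*·100.0000+(1−p*)·100.0000)/1.01=99.0099; Δ=(100.0000−100.0000)/(37.4528−25.4144)=0.0000; B=V−Δ·S=99.0099
Node (1,1) S=49.2800: V=(p*·0.0000+(1−p*)·100.0000)/1.01=30.2530; Δ=(0.0000−100.0000)/(55.1936−37.4528)=-5.6367; B=V−Δ·S=308.0308
Node (0,0) S=44.0000: V=(p*·30.2530+(1−p*)·99.0099)/1.01=50.7545; Δ=(30.2530−99.0099)/(49.2800−33.4400)=-4.3407; B=V−Δ·S=241.7458
Each (Δ,B) replicates both successor values, so the strategy is self-financing and V0 is arbitrage-free.

(0,0): Delta=-4.3407 Bond=241.7458
(1,0): Delta=0.0000 Bond=99.0099
(1,1): Delta=-5.6367 Bond=308.0308
V0=50.7545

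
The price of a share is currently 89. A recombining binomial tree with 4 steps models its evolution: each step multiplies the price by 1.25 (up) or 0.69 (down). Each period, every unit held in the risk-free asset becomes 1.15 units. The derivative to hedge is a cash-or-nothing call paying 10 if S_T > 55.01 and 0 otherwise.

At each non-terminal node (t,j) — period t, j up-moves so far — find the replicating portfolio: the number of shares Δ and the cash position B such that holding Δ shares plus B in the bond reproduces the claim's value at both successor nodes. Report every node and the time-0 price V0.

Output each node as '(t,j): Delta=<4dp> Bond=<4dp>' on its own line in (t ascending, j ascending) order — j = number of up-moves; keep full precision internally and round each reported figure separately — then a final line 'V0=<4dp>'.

(0,0): Delta=0.0104 Bond=4.6821
(1,0): Delta=0.0645 Bond=2.0598
(1,1): Delta=0.0039 Bond=6.1072
(2,0): Delta=0.3010 Bond=-7.6531
(2,1): Delta=0.0361 Bond=4.5475
(2,2): Delta=0.0000 Bond=7.5614
(3,0): Delta=0.0000 Bond=0.0000
(3,1): Delta=0.3371 Bond=-10.7143
(3,2): Delta=0.0000 Bond=8.6957
(3,3): Delta=0.0000 Bond=8.6957
V0=5.6047

Under the risk-neutral measure, an up-move has probability p* = (R−d)/(u−d) = 0.8214 and values discount at R = 1.15.
At expiry t=4: V(4,0)=0.0000, V(4,1)=0.0000, V(4,2)=10.0000, V(4,3)=10.0000, V(4,4)=10.0000
Node (3,0) S=29.2373: V=(p*·0.0000+(1−p*)·0.0000)/1.15=0.0000; Δ=(0.0000−0.0000)/(36.5466−20.1737)=0.0000; B=V−Δ·S=0.0000
Node (3,1) S=52.9661: V=(p*·10.0000+(1−p*)·0.0000)/1.15=7.1429; Δ=(10.0000−0.0000)/(66.2077−36.5466)=0.3371; B=V−Δ·S=-10.7143
Node (3,2) S=95.9531: V=(p*·10.0000+(1−p*)·10.0000)/1.15=8.6957; Δ=(10.0000−10.0000)/(119.9414−66.2077)=0.0000; B=V−Δ·S=8.6957
Node (3,3) S=173.8281: V=(p*·10.0000+(1−p*)·10.0000)/1.15=8.6957; Δ=(10.0000−10.0000)/(217.2852−119.9414)=0.0000; B=V−Δ·S=8.6957
Node (2,0) S=42.3729: V=(p*·7.1429+(1−p*)·0.0000)/1.15=5.1020; Δ=(7.1429−0.0000)/(52.9661−29.2373)=0.3010; B=V−Δ·S=-7.6531
Node (2,1) S=76.7625: V=(p*·8.6957+(1−p*)·7.1429)/1.15=7.3203; Δ=(8.6957−7.1429)/(95.9531−52.9661)=0.0361; B=V−Δ·S=4.5475
Node (2,2) S=139.0625: V=(p*·8.6957+(1−p*)·8.6957)/1.15=7.5614; Δ=(8.6957−8.6957)/(173.8281−95.9531)=0.0000; B=V−Δ·S=7.5614
Node (1,0) S=61.4100: V=(p*·7.3203+(1−p*)·5.1020)/1.15=6.0210; Δ=(7.3203−5.1020)/(76.7625−42.3729)=0.0645; B=V−Δ·S=2.0598
Node (1,1) S=111.2500: V=(p*·7.5614+(1−p*)·7.3203)/1.15=6.5377; Δ=(7.5614−7.3203)/(139.0625−76.7625)=0.0039; B=V−Δ·S=6.1072
Node (0,0) S=89.0000: V=(p*·6.5377+(1−p*)·6.0210)/1.15=5.6047; Δ=(6.5377−6.0210)/(111.2500−61.4100)=0.0104; B=V−Δ·S=4.6821
Self-financing check: at every node Δ·S+B equals the discounted successor values.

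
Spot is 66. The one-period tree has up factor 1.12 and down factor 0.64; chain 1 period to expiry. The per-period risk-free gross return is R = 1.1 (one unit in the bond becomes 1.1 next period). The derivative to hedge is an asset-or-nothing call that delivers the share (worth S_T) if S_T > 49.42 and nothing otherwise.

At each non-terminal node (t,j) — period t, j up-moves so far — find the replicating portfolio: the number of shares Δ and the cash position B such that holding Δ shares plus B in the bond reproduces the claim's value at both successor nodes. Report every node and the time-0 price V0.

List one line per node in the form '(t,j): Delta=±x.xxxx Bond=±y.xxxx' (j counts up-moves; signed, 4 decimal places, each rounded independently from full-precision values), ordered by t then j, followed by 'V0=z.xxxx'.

No-arbitrage ⇒ martingale measure with p* = (R−d)/(u−d) = 0.9583.
Payoff layer (t=1): V(1,0)=0.0000, V(1,1)=73.9200
Node (0,0) S=66.0000: V=(p*·73.9200+(1−p*)·0.0000)/1.1=64.4000; Δ=(73.9200−0.0000)/(73.9200−42.2400)=2.3333; B=V−Δ·S=-89.6000
Root portfolio cost Δ·66+B reproduces V0=64.4000.

(0,0): Delta=2.3333 Bond=-89.6000
V0=64.4000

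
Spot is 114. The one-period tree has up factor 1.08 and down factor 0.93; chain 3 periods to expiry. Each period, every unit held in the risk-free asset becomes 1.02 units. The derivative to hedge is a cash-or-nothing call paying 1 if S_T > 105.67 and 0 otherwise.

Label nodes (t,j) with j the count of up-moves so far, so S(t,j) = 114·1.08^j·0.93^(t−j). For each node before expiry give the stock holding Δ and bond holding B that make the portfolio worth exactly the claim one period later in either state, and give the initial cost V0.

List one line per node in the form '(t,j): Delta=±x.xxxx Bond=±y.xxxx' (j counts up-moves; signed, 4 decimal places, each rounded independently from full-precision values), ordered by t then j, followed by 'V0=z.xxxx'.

(0,0): Delta=0.0090 Bond=-0.1432
(1,0): Delta=0.0247 Bond=-1.8070
(1,1): Delta=0.0000 Bond=0.9612
(2,0): Delta=0.0676 Bond=-6.0784
(2,1): Delta=0.0000 Bond=0.9804
(2,2): Delta=0.0000 Bond=0.9804
V0=0.8820

The replicating-portfolio and risk-neutral prices coincide; use p* = (1.02−0.93)/(1.08−0.93) = 0.6000 for the latter.
Terminal values V(3,·): V(3,0)=0.0000, V(3,1)=1.0000, V(3,2)=1.0000, V(3,3)=1.0000
  t=2,j=0: stock 98.5986 → up 106.4865 (V=1.0000), down 91.6967 (V=0.0000). Price 0.5882; hedge Δ=0.0676, bond B=-6.0784.
  t=2,j=1: stock 114.5016 → up 123.6617 (V=1.0000), down 106.4865 (V=1.0000). Price 0.9804; hedge Δ=0.0000, bond B=0.9804.
  t=2,j=2: stock 132.9696 → up 143.6072 (V=1.0000), down 123.6617 (V=1.0000). Price 0.9804; hedge Δ=0.0000, bond B=0.9804.
  t=1,j=0: stock 106.0200 → up 114.5016 (V=0.9804), down 98.5986 (V=0.5882). Price 0.8074; hedge Δ=0.0247, bond B=-1.8070.
  t=1,j=1: stock 123.1200 → up 132.9696 (V=0.9804), down 114.5016 (V=0.9804). Price 0.9612; hedge Δ=0.0000, bond B=0.9612.
  t=0,j=0: stock 114.0000 → up 123.1200 (V=0.9612), down 106.0200 (V=0.8074). Price 0.8820; hedge Δ=0.0090, bond B=-0.1432.
Each (Δ,B) replicates both successor values, so the strategy is self-financing and V0 is arbitrage-free.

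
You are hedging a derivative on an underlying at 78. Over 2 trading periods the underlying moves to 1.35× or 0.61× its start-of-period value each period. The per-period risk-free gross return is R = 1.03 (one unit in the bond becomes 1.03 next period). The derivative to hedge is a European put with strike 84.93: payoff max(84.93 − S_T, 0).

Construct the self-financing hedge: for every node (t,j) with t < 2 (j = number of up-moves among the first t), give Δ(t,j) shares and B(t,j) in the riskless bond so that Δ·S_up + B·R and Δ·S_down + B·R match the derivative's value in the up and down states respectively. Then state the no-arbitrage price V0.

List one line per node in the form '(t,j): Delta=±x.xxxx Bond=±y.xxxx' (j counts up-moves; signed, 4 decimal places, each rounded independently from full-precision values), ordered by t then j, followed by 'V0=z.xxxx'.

The replicating-portfolio and risk-neutral prices coincide; use p* = (1.03−0.61)/(1.35−0.61) = 0.5676 for the latter.
At expiry t=2: V(2,0)=55.9062, V(2,1)=20.6970, V(2,2)=0.0000
Node (1,0) S=47.5800: V=(p*·20.6970+(1−p*)·55.9062)/1.03=34.8763; Δ=(20.6970−55.9062)/(64.2330−29.0238)=-1.0000; B=V−Δ·S=82.4563
Node (1,1) S=105.3000: V=(p*·0.0000+(1−p*)·20.6970)/1.03=8.6894; Δ=(0.0000−20.6970)/(142.1550−64.2330)=-0.2656; B=V−Δ·S=36.6583
Node (0,0) S=78.0000: V=(p*·8.6894+(1−p*)·34.8763)/1.03=19.4305; Δ=(8.6894−34.8763)/(105.3000−47.5800)=-0.4537; B=V−Δ·S=54.8183
Each (Δ,B) replicates both successor values, so the strategy is self-financing and V0 is arbitrage-free.

(0,0): Delta=-0.4537 Bond=54.8183
(1,0): Delta=-1.0000 Bond=82.4563
(1,1): Delta=-0.2656 Bond=36.6583
V0=19.4305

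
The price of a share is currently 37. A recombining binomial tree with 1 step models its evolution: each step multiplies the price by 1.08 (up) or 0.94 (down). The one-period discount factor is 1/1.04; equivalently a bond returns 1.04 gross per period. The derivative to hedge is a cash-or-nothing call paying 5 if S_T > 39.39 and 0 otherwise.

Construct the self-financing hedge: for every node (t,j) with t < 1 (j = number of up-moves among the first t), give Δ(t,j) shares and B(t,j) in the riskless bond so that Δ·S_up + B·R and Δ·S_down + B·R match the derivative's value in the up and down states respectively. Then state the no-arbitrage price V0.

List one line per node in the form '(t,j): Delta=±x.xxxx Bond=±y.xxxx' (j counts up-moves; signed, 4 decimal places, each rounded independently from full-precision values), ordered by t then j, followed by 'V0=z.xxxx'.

(0,0): Delta=0.9653 Bond=-32.2802
V0=3.4341

No-arbitrage ⇒ martingale measure with p* = (R−d)/(u−d) = 0.7143.
Payoff layer (t=1): V(1,0)=0.0000, V(1,1)=5.0000
(0,0): S=37.0000. Δ = (V_up−V_dn)/(S_up−S_dn) = (5.0000−0.0000)/(39.9600−34.7800) = 0.9653. V = [p*·5.0000 + (1−p*)·0.0000]/1.04 = 3.4341. B = V − Δ·S = -32.2802.
Check: Δ(0,0)·S0 + B(0,0) = 3.4341 = V0.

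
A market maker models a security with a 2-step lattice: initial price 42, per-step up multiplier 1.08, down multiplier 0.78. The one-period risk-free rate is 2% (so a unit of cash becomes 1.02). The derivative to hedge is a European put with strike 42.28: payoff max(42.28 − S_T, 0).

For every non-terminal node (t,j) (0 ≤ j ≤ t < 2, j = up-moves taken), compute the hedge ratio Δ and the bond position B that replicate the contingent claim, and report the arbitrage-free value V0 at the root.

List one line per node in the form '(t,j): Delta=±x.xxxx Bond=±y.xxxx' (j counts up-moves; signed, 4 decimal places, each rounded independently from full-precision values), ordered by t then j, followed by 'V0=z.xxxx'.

(0,0): Delta=-0.5824 Bond=27.2258
(1,0): Delta=-1.0000 Bond=41.4510
(1,1): Delta=-0.5070 Bond=24.3501
V0=2.7651

The replicating-portfolio and risk-neutral prices coincide; use p* = (1.02−0.78)/(1.08−0.78) = 0.8000 for the latter.
At expiry t=2: V(2,0)=16.7272, V(2,1)=6.8992, V(2,2)=0.0000
  t=1,j=0: stock 32.7600 → up 35.3808 (V=6.8992), down 25.5528 (V=16.7272). Price 8.6910; hedge Δ=-1.0000, bond B=41.4510.
  t=1,j=1: stock 45.3600 → up 48.9888 (V=0.0000), down 35.3808 (V=6.8992). Price 1.3528; hedge Δ=-0.5070, bond B=24.3501.
  t=0,j=0: stock 42.0000 → up 45.3600 (V=1.3528), down 32.7600 (V=8.6910). Price 2.7651; hedge Δ=-0.5824, bond B=27.2258.
Root portfolio cost Δ·42+B reproduces V0=2.7651.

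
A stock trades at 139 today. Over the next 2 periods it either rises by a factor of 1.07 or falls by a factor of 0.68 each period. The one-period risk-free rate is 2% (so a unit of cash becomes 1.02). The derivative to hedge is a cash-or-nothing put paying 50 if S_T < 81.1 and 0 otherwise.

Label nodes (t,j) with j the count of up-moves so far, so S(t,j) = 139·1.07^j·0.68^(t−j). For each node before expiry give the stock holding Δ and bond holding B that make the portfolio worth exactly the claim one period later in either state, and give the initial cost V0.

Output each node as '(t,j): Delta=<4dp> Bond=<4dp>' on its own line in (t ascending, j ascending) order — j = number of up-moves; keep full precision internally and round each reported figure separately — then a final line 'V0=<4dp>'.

(0,0): Delta=-0.1159 Bond=16.9042
(1,0): Delta=-1.3564 Bond=134.4897
(1,1): Delta=0.0000 Bond=0.0000
V0=0.7899

No-arbitrage ⇒ martingale measure with p* = (R−d)/(u−d) = 0.8718.
Terminal payoffs: V(2,0)=50.0000, V(2,1)=0.0000, V(2,2)=0.0000
  t=1,j=0: stock 94.5200 → up 101.1364 (V=0.0000), down 64.2736 (V=50.0000). Price 6.2846; hedge Δ=-1.3564, bond B=134.4897.
  t=1,j=1: stock 148.7300 → up 159.1411 (V=0.0000), down 101.1364 (V=0.0000). Price 0.0000; hedge Δ=0.0000, bond B=0.0000.
  t=0,j=0: stock 139.0000 → up 148.7300 (V=0.0000), down 94.5200 (V=6.2846). Price 0.7899; hedge Δ=-0.1159, bond B=16.9042.
Self-financing check: at every node Δ·S+B equals the discounted successor values.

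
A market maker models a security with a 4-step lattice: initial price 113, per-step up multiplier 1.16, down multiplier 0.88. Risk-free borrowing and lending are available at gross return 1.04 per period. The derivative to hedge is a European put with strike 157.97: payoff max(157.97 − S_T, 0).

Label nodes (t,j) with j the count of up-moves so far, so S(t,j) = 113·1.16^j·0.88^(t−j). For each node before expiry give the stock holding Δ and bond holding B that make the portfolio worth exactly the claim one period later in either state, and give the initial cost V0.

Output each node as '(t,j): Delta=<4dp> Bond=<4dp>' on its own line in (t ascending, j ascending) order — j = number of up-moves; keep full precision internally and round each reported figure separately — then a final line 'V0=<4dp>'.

The replicating-portfolio and risk-neutral prices coincide; use p* = (1.04−0.88)/(1.16−0.88) = 0.5714 for the latter.
Payoff layer (t=4): V(4,0)=90.2044, V(4,1)=68.6427, V(4,2)=40.2203, V(4,3)=2.7545, V(4,4)=0.0000
(3,0): S=77.0063. Δ = (V_up−V_dn)/(S_up−S_dn) = (68.6427−90.2044)/(89.3273−67.7656) = -1.0000. V = [p*·68.6427 + (1−p*)·90.2044]/1.04 = 74.8879. B = V − Δ·S = 151.8942.
(3,1): S=101.5084. Δ = (V_up−V_dn)/(S_up−S_dn) = (40.2203−68.6427)/(117.7497−89.3273) = -1.0000. V = [p*·40.2203 + (1−p*)·68.6427]/1.04 = 50.3859. B = V − Δ·S = 151.8942.
(3,2): S=133.8065. Δ = (V_up−V_dn)/(S_up−S_dn) = (2.7545−40.2203)/(155.2155−117.7497) = -1.0000. V = [p*·2.7545 + (1−p*)·40.2203]/1.04 = 18.0878. B = V − Δ·S = 151.8942.
(3,3): S=176.3812. Δ = (V_up−V_dn)/(S_up−S_dn) = (0.0000−2.7545)/(204.6022−155.2155) = -0.0558. V = [p*·0.0000 + (1−p*)·2.7545]/1.04 = 1.1351. B = V − Δ·S = 10.9726.
(2,0): S=87.5072. Δ = (V_up−V_dn)/(S_up−S_dn) = (50.3859−74.8879)/(101.5084−77.0063) = -1.0000. V = [p*·50.3859 + (1−p*)·74.8879]/1.04 = 58.5449. B = V − Δ·S = 146.0521.
(2,1): S=115.3504. Δ = (V_up−V_dn)/(S_up−S_dn) = (18.0878−50.3859)/(133.8065−101.5084) = -1.0000. V = [p*·18.0878 + (1−p*)·50.3859]/1.04 = 30.7017. B = V − Δ·S = 146.0521.
(2,2): S=152.0528. Δ = (V_up−V_dn)/(S_up−S_dn) = (1.1351−18.0878)/(176.3812−133.8065) = -0.3982. V = [p*·1.1351 + (1−p*)·18.0878]/1.04 = 8.0774. B = V − Δ·S = 68.6227.
(1,0): S=99.4400. Δ = (V_up−V_dn)/(S_up−S_dn) = (30.7017−58.5449)/(115.3504−87.5072) = -1.0000. V = [p*·30.7017 + (1−p*)·58.5449]/1.04 = 40.9948. B = V − Δ·S = 140.4348.
(1,1): S=131.0800. Δ = (V_up−V_dn)/(S_up−S_dn) = (8.0774−30.7017)/(152.0528−115.3504) = -0.6164. V = [p*·8.0774 + (1−p*)·30.7017]/1.04 = 17.0900. B = V − Δ·S = 97.8911.
(0,0): S=113.0000. Δ = (V_up−V_dn)/(S_up−S_dn) = (17.0900−40.9948)/(131.0800−99.4400) = -0.7555. V = [p*·17.0900 + (1−p*)·40.9948]/1.04 = 26.2835. B = V − Δ·S = 111.6578.
Each (Δ,B) replicates both successor values, so the strategy is self-financing and V0 is arbitrage-free.

(0,0): Delta=-0.7555 Bond=111.6578
(1,0): Delta=-1.0000 Bond=140.4348
(1,1): Delta=-0.6164 Bond=97.8911
(2,0): Delta=-1.0000 Bond=146.0521
(2,1): Delta=-1.0000 Bond=146.0521
(2,2): Delta=-0.3982 Bond=68.6227
(3,0): Delta=-1.0000 Bond=151.8942
(3,1): Delta=-1.0000 Bond=151.8942
(3,2): Delta=-1.0000 Bond=151.8942
(3,3): Delta=-0.0558 Bond=10.9726
V0=26.2835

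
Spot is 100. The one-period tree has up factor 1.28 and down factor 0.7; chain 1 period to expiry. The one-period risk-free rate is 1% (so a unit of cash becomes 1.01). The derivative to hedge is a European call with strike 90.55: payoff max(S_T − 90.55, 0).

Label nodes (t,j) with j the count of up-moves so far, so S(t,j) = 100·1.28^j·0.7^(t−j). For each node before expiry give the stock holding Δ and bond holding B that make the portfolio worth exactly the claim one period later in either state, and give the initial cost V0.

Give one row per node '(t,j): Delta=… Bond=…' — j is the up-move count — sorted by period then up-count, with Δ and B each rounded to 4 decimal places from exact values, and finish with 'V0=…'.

(0,0): Delta=0.6457 Bond=-44.7508
V0=19.8182

No-arbitrage ⇒ martingale measure with p* = (R−d)/(u−d) = 0.5345.
At expiry t=1: V(1,0)=0.0000, V(1,1)=37.4500
(0,0): S=100.0000. Δ = (V_up−V_dn)/(S_up−S_dn) = (37.4500−0.0000)/(128.0000−70.0000) = 0.6457. V = [p*·37.4500 + (1−p*)·0.0000]/1.01 = 19.8182. B = V − Δ·S = -44.7508.
Each (Δ,B) replicates both successor values, so the strategy is self-financing and V0 is arbitrage-free.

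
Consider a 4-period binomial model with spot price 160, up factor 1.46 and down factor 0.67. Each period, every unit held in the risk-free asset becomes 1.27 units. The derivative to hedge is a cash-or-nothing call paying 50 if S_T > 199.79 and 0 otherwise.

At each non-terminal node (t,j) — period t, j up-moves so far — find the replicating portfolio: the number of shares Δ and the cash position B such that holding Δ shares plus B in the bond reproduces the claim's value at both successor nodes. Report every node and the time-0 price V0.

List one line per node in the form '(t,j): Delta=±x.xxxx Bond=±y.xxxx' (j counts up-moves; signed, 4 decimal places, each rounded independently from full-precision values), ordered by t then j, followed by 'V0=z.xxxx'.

No-arbitrage ⇒ martingale measure with p* = (R−d)/(u−d) = 0.7595.
At expiry t=4: V(4,0)=0.0000, V(4,1)=0.0000, V(4,2)=0.0000, V(4,3)=50.0000, V(4,4)=50.0000
Node (3,0) S=48.1221: V=(p*·0.0000+(1−p*)·0.0000)/1.27=0.0000; Δ=(0.0000−0.0000)/(70.2582−32.2418)=0.0000; B=V−Δ·S=0.0000
Node (3,1) S=104.8630: V=(p*·0.0000+(1−p*)·0.0000)/1.27=0.0000; Δ=(0.0000−0.0000)/(153.1000−70.2582)=0.0000; B=V−Δ·S=0.0000
Node (3,2) S=228.5075: V=(p*·50.0000+(1−p*)·0.0000)/1.27=29.9013; Δ=(50.0000−0.0000)/(333.6210−153.1000)=0.2770; B=V−Δ·S=-33.3898
Node (3,3) S=497.9418: V=(p*·50.0000+(1−p*)·50.0000)/1.27=39.3701; Δ=(50.0000−50.0000)/(726.9950−333.6210)=0.0000; B=V−Δ·S=39.3701
Node (2,0) S=71.8240: V=(p*·0.0000+(1−p*)·0.0000)/1.27=0.0000; Δ=(0.0000−0.0000)/(104.8630−48.1221)=0.0000; B=V−Δ·S=0.0000
Node (2,1) S=156.5120: V=(p*·29.9013+(1−p*)·0.0000)/1.27=17.8818; Δ=(29.9013−0.0000)/(228.5075−104.8630)=0.2418; B=V−Δ·S=-19.9680
Node (2,2) S=341.0560: V=(p*·39.3701+(1−p*)·29.9013)/1.27=29.2069; Δ=(39.3701−29.9013)/(497.9418−228.5075)=0.0351; B=V−Δ·S=17.2212
Node (1,0) S=107.2000: V=(p*·17.8818+(1−p*)·0.0000)/1.27=10.6938; Δ=(17.8818−0.0000)/(156.5120−71.8240)=0.2111; B=V−Δ·S=-11.9414
Node (1,1) S=233.6000: V=(p*·29.2069+(1−p*)·17.8818)/1.27=20.8529; Δ=(29.2069−17.8818)/(341.0560−156.5120)=0.0614; B=V−Δ·S=6.5173
Node (0,0) S=160.0000: V=(p*·20.8529+(1−p*)·10.6938)/1.27=14.4957; Δ=(20.8529−10.6938)/(233.6000−107.2000)=0.0804; B=V−Δ·S=1.6361
Root portfolio cost Δ·160+B reproduces V0=14.4957.

(0,0): Delta=0.0804 Bond=1.6361
(1,0): Delta=0.2111 Bond=-11.9414
(1,1): Delta=0.0614 Bond=6.5173
(2,0): Delta=0.0000 Bond=0.0000
(2,1): Delta=0.2418 Bond=-19.9680
(2,2): Delta=0.0351 Bond=17.2212
(3,0): Delta=0.0000 Bond=0.0000
(3,1): Delta=0.0000 Bond=0.0000
(3,2): Delta=0.2770 Bond=-33.3898
(3,3): Delta=0.0000 Bond=39.3701
V0=14.4957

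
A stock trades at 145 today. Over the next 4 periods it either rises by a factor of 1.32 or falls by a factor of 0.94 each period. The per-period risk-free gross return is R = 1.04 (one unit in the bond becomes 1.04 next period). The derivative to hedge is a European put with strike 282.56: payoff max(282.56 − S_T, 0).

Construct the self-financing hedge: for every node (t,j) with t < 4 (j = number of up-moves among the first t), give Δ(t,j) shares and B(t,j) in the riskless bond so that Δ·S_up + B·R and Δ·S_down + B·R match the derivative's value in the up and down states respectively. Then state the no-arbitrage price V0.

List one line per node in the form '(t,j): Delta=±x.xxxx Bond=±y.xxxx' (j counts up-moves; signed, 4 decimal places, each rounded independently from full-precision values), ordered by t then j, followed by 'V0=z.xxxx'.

Risk-neutral probability p* = (R−d)/(u−d) = (1.04−0.94)/(1.32−0.94) = 0.2632.
At expiry t=4: V(4,0)=169.3514, V(4,1)=123.5862, V(4,2)=59.3202, V(4,3)=0.0000, V(4,4)=0.0000
Node (3,0) S=120.4347: V=(p*·123.5862+(1−p*)·169.3514)/1.04=151.2576; Δ=(123.5862−169.3514)/(158.9738−113.2086)=-1.0000; B=V−Δ·S=271.6923
Node (3,1) S=169.1210: V=(p*·59.3202+(1−p*)·123.5862)/1.04=102.5713; Δ=(59.3202−123.5862)/(223.2398−158.9738)=-1.0000; B=V−Δ·S=271.6923
Node (3,2) S=237.4891: V=(p*·0.0000+(1−p*)·59.3202)/1.04=42.0285; Δ=(0.0000−59.3202)/(313.4856−223.2398)=-0.6573; B=V−Δ·S=198.1344
Node (3,3) S=333.4954: V=(p*·0.0000+(1−p*)·0.0000)/1.04=0.0000; Δ=(0.0000−0.0000)/(440.2139−313.4856)=0.0000; B=V−Δ·S=0.0000
Node (2,0) S=128.1220: V=(p*·102.5713+(1−p*)·151.2576)/1.04=133.1206; Δ=(102.5713−151.2576)/(169.1210−120.4347)=-1.0000; B=V−Δ·S=261.2426
Node (2,1) S=179.9160: V=(p*·42.0285+(1−p*)·102.5713)/1.04=83.3067; Δ=(42.0285−102.5713)/(237.4891−169.1210)=-0.8855; B=V−Δ·S=242.6298
Node (2,2) S=252.6480: V=(p*·0.0000+(1−p*)·42.0285)/1.04=29.7773; Δ=(0.0000−42.0285)/(333.4954−237.4891)=-0.4378; B=V−Δ·S=140.3786
Node (1,0) S=136.3000: V=(p*·83.3067+(1−p*)·133.1206)/1.04=115.3958; Δ=(83.3067−133.1206)/(179.9160−128.1220)=-0.9618; B=V−Δ·S=246.4851
Node (1,1) S=191.4000: V=(p*·29.7773+(1−p*)·83.3067)/1.04=66.5577; Δ=(29.7773−83.3067)/(252.6480−179.9160)=-0.7360; B=V−Δ·S=207.4246
Node (0,0) S=145.0000: V=(p*·66.5577+(1−p*)·115.3958)/1.04=98.5997; Δ=(66.5577−115.3958)/(191.4000−136.3000)=-0.8864; B=V−Δ·S=227.1212
The time-0 hedge costs 98.5997, which is the no-arbitrage price.

(0,0): Delta=-0.8864 Bond=227.1212
(1,0): Delta=-0.9618 Bond=246.4851
(1,1): Delta=-0.7360 Bond=207.4246
(2,0): Delta=-1.0000 Bond=261.2426
(2,1): Delta=-0.8855 Bond=242.6298
(2,2): Delta=-0.4378 Bond=140.3786
(3,0): Delta=-1.0000 Bond=271.6923
(3,1): Delta=-1.0000 Bond=271.6923
(3,2): Delta=-0.6573 Bond=198.1344
(3,3): Delta=0.0000 Bond=0.0000
V0=98.5997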